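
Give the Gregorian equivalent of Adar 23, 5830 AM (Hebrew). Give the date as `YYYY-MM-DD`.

Both dates share Julian Day Number 2477177; in the Gregorian calendar that is 6 March 2070 CE.

2070-03-06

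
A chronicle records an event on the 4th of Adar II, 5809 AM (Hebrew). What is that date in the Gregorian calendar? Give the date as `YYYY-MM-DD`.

Both dates share Julian Day Number 2469509; in the Gregorian calendar that is 8 March 2049 CE.

2049-03-08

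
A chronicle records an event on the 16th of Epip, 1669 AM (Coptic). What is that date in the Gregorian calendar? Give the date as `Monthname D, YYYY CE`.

Both dates share Julian Day Number 2434582; in the Gregorian calendar that is 23 July 1953 CE.

July 23, 1953 CE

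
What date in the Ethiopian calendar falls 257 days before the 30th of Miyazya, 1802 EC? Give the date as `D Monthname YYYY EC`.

18 Nehase 1801 EC

JDN of the 30th of Miyazya, 1802 EC = 2382275.
2382275 − 257 = 2382018.
JDN 2382018 in the Ethiopian calendar is 18 Nehase 1801 EC.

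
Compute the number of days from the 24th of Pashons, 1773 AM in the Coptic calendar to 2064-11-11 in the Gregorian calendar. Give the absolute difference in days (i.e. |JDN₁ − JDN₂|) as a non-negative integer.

JDN of the first date = 2472516.
JDN of the second date = 2475236.
|2475236 − 2472516| = 2720.

2720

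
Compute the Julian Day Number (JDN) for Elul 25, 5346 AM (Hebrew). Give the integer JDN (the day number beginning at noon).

2300585

Equivalently 8 September 1586 (Gregorian).
JDN 2451545 is 1 January 2000 CE (Gregorian); the target day is −150960 days from there, so JDN = 2300585.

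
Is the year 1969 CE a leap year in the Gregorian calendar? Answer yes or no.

1969 is not divisible by 4, so it is a common year.

no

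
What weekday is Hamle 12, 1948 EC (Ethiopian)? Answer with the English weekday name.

Thursday

This is JDN 2435674 (19 July 1956 Gregorian).
Since JDN mod 7 = 3 (0 = Monday), the day is Thursday.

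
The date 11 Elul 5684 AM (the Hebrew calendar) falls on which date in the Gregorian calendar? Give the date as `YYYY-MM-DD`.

1924-09-10

Both dates share Julian Day Number 2424039; in the Gregorian calendar that is 10 September 1924 CE.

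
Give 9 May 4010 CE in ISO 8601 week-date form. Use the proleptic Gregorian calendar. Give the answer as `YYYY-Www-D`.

4010-W18-7

The weekday is Sunday (ISO weekday 7).
That Sunday belongs to ISO week 18 of ISO year 4010.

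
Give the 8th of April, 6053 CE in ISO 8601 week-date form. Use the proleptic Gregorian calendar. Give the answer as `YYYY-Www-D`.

The weekday is Tuesday (ISO weekday 2).
That Tuesday belongs to ISO week 15 of ISO year 6053.

6053-W15-2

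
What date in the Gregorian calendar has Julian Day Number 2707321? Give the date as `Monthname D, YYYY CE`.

JDN 2451545 is 1 Jan 2000; 2707321 is +255776 days from there.

April 17, 2700 CE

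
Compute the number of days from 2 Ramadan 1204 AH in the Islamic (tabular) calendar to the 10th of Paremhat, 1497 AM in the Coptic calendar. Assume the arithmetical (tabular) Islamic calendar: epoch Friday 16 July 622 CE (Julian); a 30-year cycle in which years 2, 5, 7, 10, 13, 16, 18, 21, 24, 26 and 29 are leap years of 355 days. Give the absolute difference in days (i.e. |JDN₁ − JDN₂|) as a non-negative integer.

First date → JDN 2374980; second date → JDN 2371633.
The interval is |2374980 − 2371633| = 3347 days.

3347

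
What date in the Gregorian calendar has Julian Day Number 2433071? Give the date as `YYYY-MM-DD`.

Counting from JDN 2299161 = 15 Oct 1582 gives an offset of 133910 days.

1949-06-03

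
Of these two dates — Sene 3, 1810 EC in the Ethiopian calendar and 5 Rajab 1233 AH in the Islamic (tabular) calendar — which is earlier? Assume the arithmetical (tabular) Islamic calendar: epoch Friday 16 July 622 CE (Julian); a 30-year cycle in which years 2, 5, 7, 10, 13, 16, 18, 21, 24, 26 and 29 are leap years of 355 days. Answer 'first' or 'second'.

First date → JDN 2385230; second date → JDN 2385201.
JDN 2385201 < JDN 2385230, so the second date is earlier.

second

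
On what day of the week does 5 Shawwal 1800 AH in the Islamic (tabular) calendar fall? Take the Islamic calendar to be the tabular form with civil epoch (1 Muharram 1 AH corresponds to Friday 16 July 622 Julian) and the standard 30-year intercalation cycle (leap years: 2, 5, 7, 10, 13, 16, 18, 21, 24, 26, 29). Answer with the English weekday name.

Thursday

In the Gregorian calendar this is 19 September 2368 (JDN 2586216).
Since JDN mod 7 = 3 (0 = Monday), the day is Thursday.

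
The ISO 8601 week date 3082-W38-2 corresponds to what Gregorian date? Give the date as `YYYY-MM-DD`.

ISO week 1 of 3082 is the week containing the first Thursday of 3082.
Week 38, day 2 (Tuesday) lands on 3082-09-19.

3082-09-19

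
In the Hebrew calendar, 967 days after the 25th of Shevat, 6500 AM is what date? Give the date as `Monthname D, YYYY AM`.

The starting date is JDN 2721869; 2721869 + 967 = 2722836.
JDN 2722836 corresponds to Tishrei 18, 6503 AM.

Tishrei 18, 6503 AM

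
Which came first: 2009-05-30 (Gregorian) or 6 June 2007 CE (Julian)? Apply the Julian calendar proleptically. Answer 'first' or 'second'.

second

Converting both to JDN: 2454982 vs 2454271; the smaller is the second.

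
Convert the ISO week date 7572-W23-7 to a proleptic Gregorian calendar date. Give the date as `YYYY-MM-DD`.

ISO week 1 of 7572 is the week containing the first Thursday of 7572.
Week 23, day 7 (Sunday) lands on 7572-06-11.

7572-06-11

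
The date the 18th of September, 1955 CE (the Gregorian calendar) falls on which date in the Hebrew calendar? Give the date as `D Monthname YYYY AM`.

Julian Day Number of the source date = 2435369.
Converting JDN 2435369 to the Hebrew calendar gives 2 Tishrei 5716 AM.

2 Tishrei 5716 AM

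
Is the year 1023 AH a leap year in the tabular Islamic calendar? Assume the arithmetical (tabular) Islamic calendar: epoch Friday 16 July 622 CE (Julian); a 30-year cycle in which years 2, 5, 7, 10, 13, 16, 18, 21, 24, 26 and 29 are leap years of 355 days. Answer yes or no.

no

Year 1023 AH is year 3 of its 30-year cycle; leap positions are 2, 5, 7, 10, 13, 16, 18, 21, 24, 26, 29, so it is a common year (354 days).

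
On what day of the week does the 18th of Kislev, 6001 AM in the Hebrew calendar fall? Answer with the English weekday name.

Equivalently 3 December 2240 Gregorian, JDN 2539540.
2539540 ≡ 3 (mod 7); counting from Monday = 0 gives Thursday.

Thursday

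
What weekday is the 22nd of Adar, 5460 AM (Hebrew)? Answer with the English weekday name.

In the Gregorian calendar this is 13 March 1700 (JDN 2342044).
Since JDN mod 7 = 5 (0 = Monday), the day is Saturday.

Saturday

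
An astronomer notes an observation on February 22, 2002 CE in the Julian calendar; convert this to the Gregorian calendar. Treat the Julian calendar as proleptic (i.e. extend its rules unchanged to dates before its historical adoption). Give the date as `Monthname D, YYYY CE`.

At this point the Julian calendar is 13 days behind the Gregorian.
22 February 2002 Julian + 13 days → 7 March 2002 Gregorian.

March 7, 2002 CE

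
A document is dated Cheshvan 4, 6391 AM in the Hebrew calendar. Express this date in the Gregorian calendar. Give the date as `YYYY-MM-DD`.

Julian Day Number of the source date = 2681953.
Converting JDN 2681953 to the Gregorian calendar gives 2 November 2630 CE.

2630-11-02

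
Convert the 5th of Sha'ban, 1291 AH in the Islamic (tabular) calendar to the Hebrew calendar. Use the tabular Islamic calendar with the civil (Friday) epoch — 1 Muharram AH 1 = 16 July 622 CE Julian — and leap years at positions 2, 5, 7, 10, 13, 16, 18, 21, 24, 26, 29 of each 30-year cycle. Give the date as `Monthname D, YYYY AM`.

Tishrei 6, 5635 AM

Both dates share Julian Day Number 2405784; in the Hebrew calendar that is 6 Tishrei 5635 AM.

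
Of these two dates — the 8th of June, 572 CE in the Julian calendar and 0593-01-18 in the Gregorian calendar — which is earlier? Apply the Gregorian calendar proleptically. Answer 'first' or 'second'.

First date → JDN 1930140; second date → JDN 1937667.
JDN 1930140 < JDN 1937667, so the first date is earlier.

first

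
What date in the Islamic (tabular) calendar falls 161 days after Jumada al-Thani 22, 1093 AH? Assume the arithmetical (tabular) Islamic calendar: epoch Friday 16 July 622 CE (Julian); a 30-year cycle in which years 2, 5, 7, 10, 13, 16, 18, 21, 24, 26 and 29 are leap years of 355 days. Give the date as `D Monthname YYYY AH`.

6 Dhu al-Hijjah 1093 AH

The starting date is JDN 2335577; 2335577 + 161 = 2335738.
JDN 2335738 corresponds to 6 Dhu al-Hijjah 1093 AH.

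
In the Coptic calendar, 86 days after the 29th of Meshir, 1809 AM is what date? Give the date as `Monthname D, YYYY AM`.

JDN of the 29th of Meshir, 1809 AM = 2485580.
2485580 + 86 = 2485666.
JDN 2485666 in the Coptic calendar is Pashons 25, 1809 AM.

Pashons 25, 1809 AM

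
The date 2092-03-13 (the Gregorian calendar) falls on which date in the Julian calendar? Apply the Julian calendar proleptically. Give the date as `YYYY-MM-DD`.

The Julian–Gregorian offset here is 13 days (Julian trailing).
13 March 2092 Gregorian − 13 days → 29 February 2092 Julian.

2092-02-29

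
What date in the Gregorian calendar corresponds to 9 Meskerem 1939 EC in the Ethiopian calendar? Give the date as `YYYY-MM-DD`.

1946-09-19

Both dates share Julian Day Number 2432083; in the Gregorian calendar that is 19 September 1946 CE.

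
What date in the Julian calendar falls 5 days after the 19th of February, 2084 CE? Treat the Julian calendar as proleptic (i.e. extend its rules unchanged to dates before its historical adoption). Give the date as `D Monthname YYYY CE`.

24 February 2084 CE

Counting 5 days forward from JDN 2482288 reaches JDN 2482293, which is 24 February 2084 CE.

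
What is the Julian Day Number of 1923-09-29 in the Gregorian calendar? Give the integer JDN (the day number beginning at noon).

2423692

JDN 2299161 is 15 October 1582 CE (Gregorian); the target day is +124531 days from there, so JDN = 2423692.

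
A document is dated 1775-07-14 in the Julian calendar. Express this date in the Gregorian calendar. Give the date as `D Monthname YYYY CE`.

At this point the Julian calendar is 11 days behind the Gregorian.
14 July 1775 Julian + 11 days → 25 July 1775 Gregorian.

25 July 1775 CE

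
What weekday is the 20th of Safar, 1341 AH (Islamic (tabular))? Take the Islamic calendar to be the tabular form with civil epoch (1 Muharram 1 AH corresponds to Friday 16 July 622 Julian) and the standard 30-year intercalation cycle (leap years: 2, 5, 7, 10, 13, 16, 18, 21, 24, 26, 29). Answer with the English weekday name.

Thursday

This is JDN 2423340 (12 October 1922 Gregorian).
2423340 ≡ 3 (mod 7); counting from Monday = 0 gives Thursday.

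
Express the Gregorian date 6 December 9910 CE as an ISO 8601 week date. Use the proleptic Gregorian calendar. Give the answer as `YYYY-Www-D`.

9910-W49-2

The weekday is Tuesday (ISO weekday 2).
That Tuesday belongs to ISO week 49 of ISO year 9910.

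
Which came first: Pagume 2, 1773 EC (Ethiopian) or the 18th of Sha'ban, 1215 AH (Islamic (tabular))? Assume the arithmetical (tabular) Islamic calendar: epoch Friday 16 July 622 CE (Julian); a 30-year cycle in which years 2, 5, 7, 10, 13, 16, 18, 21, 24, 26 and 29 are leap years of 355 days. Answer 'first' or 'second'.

first

Converting both to JDN: 2371805 vs 2378865; the smaller is the first.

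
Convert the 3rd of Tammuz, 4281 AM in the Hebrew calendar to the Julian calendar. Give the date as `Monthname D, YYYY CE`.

The source date corresponds to 26 June 521 in the proleptic Gregorian calendar (JDN 1911528).
That day falls on 24 June 521 CE in the Julian calendar.

June 24, 521 CE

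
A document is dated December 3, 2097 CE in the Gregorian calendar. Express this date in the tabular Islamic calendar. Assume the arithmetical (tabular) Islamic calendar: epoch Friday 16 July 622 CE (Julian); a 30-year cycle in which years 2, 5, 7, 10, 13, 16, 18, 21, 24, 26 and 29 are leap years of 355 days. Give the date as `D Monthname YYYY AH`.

28 Sha'ban 1521 AH

Julian Day Number of the source date = 2487311.
Converting JDN 2487311 to the tabular Islamic calendar gives 28 Sha'ban 1521 AH.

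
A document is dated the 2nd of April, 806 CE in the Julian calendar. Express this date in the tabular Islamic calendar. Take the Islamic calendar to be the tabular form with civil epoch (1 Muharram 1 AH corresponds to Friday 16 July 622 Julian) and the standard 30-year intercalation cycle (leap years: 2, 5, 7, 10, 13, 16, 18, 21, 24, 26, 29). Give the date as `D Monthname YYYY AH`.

Both dates share Julian Day Number 2015541; in the tabular Islamic calendar that is 9 Jumada al-Awwal 190 AH.

9 Jumada al-Awwal 190 AH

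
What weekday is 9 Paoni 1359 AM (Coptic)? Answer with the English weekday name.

Equivalently 13 June 1643 Gregorian, JDN 2321317.
JDN 2321317 mod 7 = 5, and JDN 0 was a Monday, so this is a Saturday.

Saturday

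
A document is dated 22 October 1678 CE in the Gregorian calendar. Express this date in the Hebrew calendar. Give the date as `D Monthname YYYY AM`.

Both dates share Julian Day Number 2334232; in the Hebrew calendar that is 6 Cheshvan 5439 AM.

6 Cheshvan 5439 AM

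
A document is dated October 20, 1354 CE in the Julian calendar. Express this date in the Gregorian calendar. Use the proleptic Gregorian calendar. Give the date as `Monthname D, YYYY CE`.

At this point the Julian calendar is 8 days behind the Gregorian.
20 October 1354 Julian + 8 days → 28 October 1354 Gregorian.

October 28, 1354 CE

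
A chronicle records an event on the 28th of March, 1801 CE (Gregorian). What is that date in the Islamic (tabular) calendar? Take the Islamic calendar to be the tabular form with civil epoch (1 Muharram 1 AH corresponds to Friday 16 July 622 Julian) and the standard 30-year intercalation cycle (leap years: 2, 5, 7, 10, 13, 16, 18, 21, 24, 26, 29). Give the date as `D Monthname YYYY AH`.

Julian Day Number of the source date = 2378948.
Converting JDN 2378948 to the tabular Islamic calendar gives 13 Dhu al-Qa'dah 1215 AH.

13 Dhu al-Qa'dah 1215 AH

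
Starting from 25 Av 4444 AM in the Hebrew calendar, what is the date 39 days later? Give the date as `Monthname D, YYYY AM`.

The starting date is JDN 1971112; 1971112 + 39 = 1971151.
JDN 1971151 corresponds to Tishrei 5, 4445 AM.

Tishrei 5, 4445 AM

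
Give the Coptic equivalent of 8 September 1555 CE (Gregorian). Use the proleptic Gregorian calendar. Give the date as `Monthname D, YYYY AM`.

Pi Kogi Enavot 6, 1271 AM

Both dates share Julian Day Number 2289262; in the Coptic calendar that is 6 Pi Kogi Enavot 1271 AM.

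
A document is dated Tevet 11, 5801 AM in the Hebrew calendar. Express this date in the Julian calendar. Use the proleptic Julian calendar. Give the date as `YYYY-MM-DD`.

2040-12-02

The source date corresponds to 15 December 2040 in the Gregorian calendar (JDN 2466504).
That day falls on 2 December 2040 CE in the Julian calendar.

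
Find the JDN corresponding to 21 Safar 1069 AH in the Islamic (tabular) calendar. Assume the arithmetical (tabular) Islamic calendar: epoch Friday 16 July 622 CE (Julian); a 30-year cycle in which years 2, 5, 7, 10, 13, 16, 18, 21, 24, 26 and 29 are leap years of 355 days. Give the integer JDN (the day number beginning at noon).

In the Gregorian calendar the same day is 18 November 1658.
JDN 2451545 is 1 January 2000 CE (Gregorian); the target day is −124591 days from there, so JDN = 2326954.

2326954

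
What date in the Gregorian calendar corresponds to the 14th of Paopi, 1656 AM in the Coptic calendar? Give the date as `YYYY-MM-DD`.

Both dates share Julian Day Number 2429562; in the Gregorian calendar that is 25 October 1939 CE.

1939-10-25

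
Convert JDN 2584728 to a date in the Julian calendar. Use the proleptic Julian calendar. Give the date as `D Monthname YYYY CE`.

The Gregorian equivalent of JDN 2584728 is 23 August 2364.
In the Julian calendar that day is 7 August 2364 CE.

7 August 2364 CE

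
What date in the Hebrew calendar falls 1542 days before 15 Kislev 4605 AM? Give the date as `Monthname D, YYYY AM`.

Counting 1542 days back from JDN 2029661 reaches JDN 2028119, which is Tishrei 7, 4601 AM.

Tishrei 7, 4601 AM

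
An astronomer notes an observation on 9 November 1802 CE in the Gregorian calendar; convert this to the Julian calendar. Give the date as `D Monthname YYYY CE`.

28 October 1802 CE

The Julian–Gregorian offset here is 12 days (Julian trailing).
9 November 1802 Gregorian − 12 days → 28 October 1802 Julian.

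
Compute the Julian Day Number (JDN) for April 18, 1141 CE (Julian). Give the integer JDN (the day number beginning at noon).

2137916

Equivalently 25 April 1141 (proleptic Gregorian).
JDN 2400001 is 17 November 1858 CE (Gregorian), MJD 0; the target day is −262085 days from there, so JDN = 2137916.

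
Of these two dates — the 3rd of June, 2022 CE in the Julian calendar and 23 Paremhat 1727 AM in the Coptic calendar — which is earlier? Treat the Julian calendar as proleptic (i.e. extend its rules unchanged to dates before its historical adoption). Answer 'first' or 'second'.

First date → JDN 2459747; second date → JDN 2455653.
JDN 2455653 < JDN 2459747, so the second date is earlier.

second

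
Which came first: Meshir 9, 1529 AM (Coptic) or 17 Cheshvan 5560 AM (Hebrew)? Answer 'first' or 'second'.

second

The two dates have Julian Day Numbers 2383290 and 2378450 respectively.
Since 2378450 < 2383290, the second date comes first.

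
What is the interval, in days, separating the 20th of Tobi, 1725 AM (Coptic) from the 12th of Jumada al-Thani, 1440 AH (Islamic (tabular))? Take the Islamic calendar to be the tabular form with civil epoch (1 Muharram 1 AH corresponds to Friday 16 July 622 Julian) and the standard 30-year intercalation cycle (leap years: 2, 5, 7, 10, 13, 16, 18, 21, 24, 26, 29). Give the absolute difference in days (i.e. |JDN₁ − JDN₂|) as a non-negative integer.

3673

JDN of the first date = 2454860.
JDN of the second date = 2458533.
|2458533 − 2454860| = 3673.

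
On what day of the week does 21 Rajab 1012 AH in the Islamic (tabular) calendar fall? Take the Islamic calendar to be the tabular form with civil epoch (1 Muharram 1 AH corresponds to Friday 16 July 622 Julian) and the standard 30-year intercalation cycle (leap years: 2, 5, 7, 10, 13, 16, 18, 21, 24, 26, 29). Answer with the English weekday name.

This is JDN 2306902 (25 December 1603 Gregorian).
JDN 2306902 mod 7 = 3, and JDN 0 was a Monday, so this is a Thursday.

Thursday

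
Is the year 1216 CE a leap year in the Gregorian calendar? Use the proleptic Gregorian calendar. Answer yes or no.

1216 is divisible by 4 and not by 100, so it is a leap year.

yes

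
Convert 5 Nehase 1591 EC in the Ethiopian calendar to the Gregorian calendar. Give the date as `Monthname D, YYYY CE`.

Julian Day Number of the source date = 2305302.
Converting JDN 2305302 to the Gregorian calendar gives 8 August 1599 CE.

August 8, 1599 CE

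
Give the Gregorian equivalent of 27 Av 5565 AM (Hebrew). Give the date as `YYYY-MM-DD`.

Julian Day Number of the source date = 2380556.
Converting JDN 2380556 to the Gregorian calendar gives 22 August 1805 CE.

1805-08-22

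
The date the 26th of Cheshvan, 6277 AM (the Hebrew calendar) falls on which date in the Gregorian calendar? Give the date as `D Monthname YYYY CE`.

22 November 2516 CE

Both dates share Julian Day Number 2640336; in the Gregorian calendar that is 22 November 2516 CE.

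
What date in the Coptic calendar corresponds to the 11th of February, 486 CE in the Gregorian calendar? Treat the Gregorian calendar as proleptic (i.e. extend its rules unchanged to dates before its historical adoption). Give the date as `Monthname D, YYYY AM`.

Julian Day Number of the source date = 1898610.
Converting JDN 1898610 to the Coptic calendar gives 16 Meshir 202 AM.

Meshir 16, 202 AM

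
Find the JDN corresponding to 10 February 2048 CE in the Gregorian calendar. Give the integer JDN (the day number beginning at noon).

JDN 2451545 is 1 January 2000 CE (Gregorian); the target day is +17572 days from there, so JDN = 2469117.

2469117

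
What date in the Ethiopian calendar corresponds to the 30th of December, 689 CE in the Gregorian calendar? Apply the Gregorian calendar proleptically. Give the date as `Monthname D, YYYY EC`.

Julian Day Number of the source date = 1973076.
Converting JDN 1973076 to the Ethiopian calendar gives 1 Tir 682 EC.

Tir 1, 682 EC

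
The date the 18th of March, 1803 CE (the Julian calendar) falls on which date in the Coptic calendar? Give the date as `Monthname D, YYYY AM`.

Julian Day Number of the source date = 2379680.
Converting JDN 2379680 to the Coptic calendar gives 22 Paremhat 1519 AM.

Paremhat 22, 1519 AM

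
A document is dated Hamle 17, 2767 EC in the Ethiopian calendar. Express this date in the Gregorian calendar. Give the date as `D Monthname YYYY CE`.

Julian Day Number of the source date = 2734818.
Converting JDN 2734818 to the Gregorian calendar gives 30 July 2775 CE.

30 July 2775 CE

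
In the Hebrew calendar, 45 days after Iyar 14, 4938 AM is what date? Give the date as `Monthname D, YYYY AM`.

Sivan 30, 4938 AM

JDN of Iyar 14, 4938 AM = 2151445.
2151445 + 45 = 2151490.
JDN 2151490 in the Hebrew calendar is Sivan 30, 4938 AM.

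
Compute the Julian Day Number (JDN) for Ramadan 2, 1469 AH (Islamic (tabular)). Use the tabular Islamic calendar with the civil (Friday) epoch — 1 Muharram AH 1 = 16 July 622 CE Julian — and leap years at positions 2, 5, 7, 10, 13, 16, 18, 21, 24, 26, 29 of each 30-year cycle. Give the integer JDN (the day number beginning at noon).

Equivalently 25 June 2047 (Gregorian).
JDN 2400001 is 17 November 1858 CE (Gregorian), MJD 0; the target day is +68886 days from there, so JDN = 2468887.

2468887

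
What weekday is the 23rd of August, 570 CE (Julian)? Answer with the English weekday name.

Equivalently 25 August 570 Gregorian, JDN 1929485.
JDN 1929485 mod 7 = 5, and JDN 0 was a Monday, so this is a Saturday.

Saturday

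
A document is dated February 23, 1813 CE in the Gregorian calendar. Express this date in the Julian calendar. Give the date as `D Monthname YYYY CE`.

11 February 1813 CE

For dates in this range the Gregorian date is 12 days ahead of the Julian.
23 February 1813 Gregorian − 12 days → 11 February 1813 Julian.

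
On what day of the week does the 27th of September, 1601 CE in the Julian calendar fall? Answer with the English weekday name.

In the Gregorian calendar this is 7 October 1601 (JDN 2306093).
JDN 2306093 mod 7 = 6, and JDN 0 was a Monday, so this is a Sunday.

Sunday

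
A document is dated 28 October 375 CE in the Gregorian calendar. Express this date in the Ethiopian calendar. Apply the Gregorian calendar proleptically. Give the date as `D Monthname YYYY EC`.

29 Tikimt 368 EC

Both dates share Julian Day Number 1858326; in the Ethiopian calendar that is 29 Tikimt 368 EC.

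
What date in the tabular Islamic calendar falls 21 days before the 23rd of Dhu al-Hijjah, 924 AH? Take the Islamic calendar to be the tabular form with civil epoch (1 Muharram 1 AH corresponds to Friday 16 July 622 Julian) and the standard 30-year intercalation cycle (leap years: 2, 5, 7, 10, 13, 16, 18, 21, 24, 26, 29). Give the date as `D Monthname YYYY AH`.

Counting 21 days back from JDN 2275867 reaches JDN 2275846, which is 2 Dhu al-Hijjah 924 AH.

2 Dhu al-Hijjah 924 AH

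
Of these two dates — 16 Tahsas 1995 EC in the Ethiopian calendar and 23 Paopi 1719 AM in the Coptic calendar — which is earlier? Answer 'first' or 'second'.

The two dates have Julian Day Numbers 2452634 and 2452581 respectively.
Since 2452581 < 2452634, the second date comes first.

second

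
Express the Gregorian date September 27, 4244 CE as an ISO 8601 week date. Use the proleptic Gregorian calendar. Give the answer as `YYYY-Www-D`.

4244-W39-5

The weekday is Friday (ISO weekday 5).
That Friday belongs to ISO week 39 of ISO year 4244.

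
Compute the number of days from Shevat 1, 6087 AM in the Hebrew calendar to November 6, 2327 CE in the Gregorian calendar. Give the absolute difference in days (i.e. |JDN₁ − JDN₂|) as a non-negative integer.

First date → JDN 2571002; second date → JDN 2571288.
The interval is |2571002 − 2571288| = 286 days.

286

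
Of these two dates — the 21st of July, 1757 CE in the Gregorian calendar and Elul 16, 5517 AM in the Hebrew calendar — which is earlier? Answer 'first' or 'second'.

First date → JDN 2362993; second date → JDN 2363035.
JDN 2362993 < JDN 2363035, so the first date is earlier.

first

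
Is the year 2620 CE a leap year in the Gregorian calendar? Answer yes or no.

2620 is divisible by 4 and not by 100, so it is a leap year.

yes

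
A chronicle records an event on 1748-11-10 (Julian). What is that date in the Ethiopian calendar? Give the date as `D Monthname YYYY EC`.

14 Hidar 1741 EC

Julian Day Number of the source date = 2359829.
Converting JDN 2359829 to the Ethiopian calendar gives 14 Hidar 1741 EC.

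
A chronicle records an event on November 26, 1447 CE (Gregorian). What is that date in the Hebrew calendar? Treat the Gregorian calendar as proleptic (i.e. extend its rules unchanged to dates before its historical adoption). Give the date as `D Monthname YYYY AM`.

Both dates share Julian Day Number 2249895; in the Hebrew calendar that is 8 Kislev 5208 AM.

8 Kislev 5208 AM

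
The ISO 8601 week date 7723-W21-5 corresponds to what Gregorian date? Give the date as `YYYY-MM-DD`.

7723-05-28

ISO week 1 of 7723 is the week containing the first Thursday of 7723.
Week 21, day 5 (Friday) lands on 7723-05-28.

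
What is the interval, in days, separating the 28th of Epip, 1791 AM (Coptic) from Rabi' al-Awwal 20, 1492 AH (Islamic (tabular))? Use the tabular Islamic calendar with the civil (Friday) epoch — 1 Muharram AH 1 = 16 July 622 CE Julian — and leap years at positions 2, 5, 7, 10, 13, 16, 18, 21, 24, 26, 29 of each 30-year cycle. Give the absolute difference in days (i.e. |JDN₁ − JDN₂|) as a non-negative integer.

2275

First date → JDN 2479154; second date → JDN 2476879.
The interval is |2479154 − 2476879| = 2275 days.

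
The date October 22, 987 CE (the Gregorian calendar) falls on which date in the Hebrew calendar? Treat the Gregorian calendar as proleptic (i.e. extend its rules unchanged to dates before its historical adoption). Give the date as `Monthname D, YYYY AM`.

Cheshvan 22, 4748 AM

Julian Day Number of the source date = 2081849.
Converting JDN 2081849 to the Hebrew calendar gives 22 Cheshvan 4748 AM.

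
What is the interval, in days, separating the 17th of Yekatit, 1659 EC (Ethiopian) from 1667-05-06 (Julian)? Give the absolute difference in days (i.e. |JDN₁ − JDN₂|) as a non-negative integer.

JDN of the first date = 2329971.
JDN of the second date = 2330055.
|2330055 − 2329971| = 84.

84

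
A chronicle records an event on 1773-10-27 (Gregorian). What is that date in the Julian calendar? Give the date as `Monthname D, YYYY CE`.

October 16, 1773 CE

At this point the Julian calendar is 11 days behind the Gregorian.
27 October 1773 Gregorian − 11 days → 16 October 1773 Julian.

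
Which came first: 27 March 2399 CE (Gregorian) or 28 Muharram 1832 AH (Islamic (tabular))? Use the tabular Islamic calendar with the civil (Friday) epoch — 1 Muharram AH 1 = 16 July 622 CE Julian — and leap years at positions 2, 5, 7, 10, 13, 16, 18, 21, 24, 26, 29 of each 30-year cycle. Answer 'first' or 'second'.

The two dates have Julian Day Numbers 2597362 and 2597312 respectively.
Since 2597312 < 2597362, the second date comes first.

second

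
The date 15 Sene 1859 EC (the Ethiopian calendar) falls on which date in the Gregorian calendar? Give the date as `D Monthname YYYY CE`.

Both dates share Julian Day Number 2403139; in the Gregorian calendar that is 21 June 1867 CE.

21 June 1867 CE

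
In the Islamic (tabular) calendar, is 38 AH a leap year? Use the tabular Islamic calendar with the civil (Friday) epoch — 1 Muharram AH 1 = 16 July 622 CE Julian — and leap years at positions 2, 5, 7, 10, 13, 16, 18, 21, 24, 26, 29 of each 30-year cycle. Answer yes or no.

no

Year 38 AH is year 8 of its 30-year cycle; leap positions are 2, 5, 7, 10, 13, 16, 18, 21, 24, 26, 29, so it is a common year (354 days).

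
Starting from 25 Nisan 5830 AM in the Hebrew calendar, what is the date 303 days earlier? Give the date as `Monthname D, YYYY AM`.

Sivan 18, 5829 AM

The starting date is JDN 2477208; 2477208 − 303 = 2476905.
JDN 2476905 corresponds to Sivan 18, 5829 AM.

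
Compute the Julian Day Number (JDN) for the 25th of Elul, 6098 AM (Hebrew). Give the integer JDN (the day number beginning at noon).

2575249

Equivalently 10 September 2338 (Gregorian).
JDN 2400001 is 17 November 1858 CE (Gregorian), MJD 0; the target day is +175248 days from there, so JDN = 2575249.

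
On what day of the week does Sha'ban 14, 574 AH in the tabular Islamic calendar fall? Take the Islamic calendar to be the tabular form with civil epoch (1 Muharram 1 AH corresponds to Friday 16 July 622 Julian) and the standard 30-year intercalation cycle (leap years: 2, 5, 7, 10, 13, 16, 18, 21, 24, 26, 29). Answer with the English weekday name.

Thursday

In the proleptic Gregorian calendar this is 1 February 1179 (JDN 2151712).
2151712 ≡ 3 (mod 7); counting from Monday = 0 gives Thursday.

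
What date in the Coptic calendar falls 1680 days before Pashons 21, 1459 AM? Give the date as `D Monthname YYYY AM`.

12 Paopi 1455 AM

Counting 1680 days back from JDN 2357824 reaches JDN 2356144, which is 12 Paopi 1455 AM.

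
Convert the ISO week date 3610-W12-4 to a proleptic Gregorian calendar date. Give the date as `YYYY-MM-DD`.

ISO week 1 of 3610 is the week containing the first Thursday of 3610.
Week 12, day 4 (Thursday) lands on 3610-03-25.

3610-03-25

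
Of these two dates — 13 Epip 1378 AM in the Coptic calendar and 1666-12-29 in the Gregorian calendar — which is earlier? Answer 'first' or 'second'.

First date → JDN 2328291; second date → JDN 2329917.
JDN 2328291 < JDN 2329917, so the first date is earlier.

first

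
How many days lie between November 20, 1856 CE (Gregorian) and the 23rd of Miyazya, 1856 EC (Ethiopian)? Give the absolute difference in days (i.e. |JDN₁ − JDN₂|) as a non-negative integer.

2718

First date → JDN 2399274; second date → JDN 2401992.
The interval is |2399274 − 2401992| = 2718 days.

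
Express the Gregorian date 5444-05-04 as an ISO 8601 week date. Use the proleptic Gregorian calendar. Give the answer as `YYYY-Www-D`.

The weekday is Saturday (ISO weekday 6).
That Saturday belongs to ISO week 18 of ISO year 5444.

5444-W18-6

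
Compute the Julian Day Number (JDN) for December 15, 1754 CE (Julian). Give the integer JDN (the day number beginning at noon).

In the Gregorian calendar the same day is 26 December 1754.
JDN 2400001 is 17 November 1858 CE (Gregorian), MJD 0; the target day is −37946 days from there, so JDN = 2362055.

2362055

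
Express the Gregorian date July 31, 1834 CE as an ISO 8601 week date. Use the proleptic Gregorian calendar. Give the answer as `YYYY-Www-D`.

1834-W31-4

The weekday is Thursday (ISO weekday 4).
That Thursday belongs to ISO week 31 of ISO year 1834.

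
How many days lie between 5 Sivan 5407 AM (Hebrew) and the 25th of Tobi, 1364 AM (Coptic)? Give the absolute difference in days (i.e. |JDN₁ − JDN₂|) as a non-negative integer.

237

JDN of the first date = 2322773.
JDN of the second date = 2323010.
|2323010 − 2322773| = 237.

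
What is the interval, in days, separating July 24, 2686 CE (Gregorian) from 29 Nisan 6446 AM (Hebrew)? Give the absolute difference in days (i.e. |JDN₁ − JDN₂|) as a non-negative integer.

100

First date → JDN 2702306; second date → JDN 2702206.
The interval is |2702306 − 2702206| = 100 days.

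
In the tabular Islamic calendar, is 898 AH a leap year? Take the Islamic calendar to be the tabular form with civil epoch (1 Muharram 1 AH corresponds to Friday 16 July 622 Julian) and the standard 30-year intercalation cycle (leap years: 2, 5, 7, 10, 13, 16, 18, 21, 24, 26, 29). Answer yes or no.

no

Year 898 AH is year 28 of its 30-year cycle; leap positions are 2, 5, 7, 10, 13, 16, 18, 21, 24, 26, 29, so it is a common year (354 days).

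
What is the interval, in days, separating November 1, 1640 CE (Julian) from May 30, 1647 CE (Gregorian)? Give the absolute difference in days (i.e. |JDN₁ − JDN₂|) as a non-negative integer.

JDN of the first date = 2320373.
JDN of the second date = 2322764.
|2322764 − 2320373| = 2391.

2391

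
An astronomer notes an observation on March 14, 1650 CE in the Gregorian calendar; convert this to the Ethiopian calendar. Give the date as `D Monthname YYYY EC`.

Both dates share Julian Day Number 2323783; in the Ethiopian calendar that is 8 Megabit 1642 EC.

8 Megabit 1642 EC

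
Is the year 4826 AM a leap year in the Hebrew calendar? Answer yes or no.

Hebrew year 4826 is year 19 of its 19-year Metonic cycle; leap years are at positions 3, 6, 8, 11, 14, 17, 19, so it is a leap year (13 months).

yes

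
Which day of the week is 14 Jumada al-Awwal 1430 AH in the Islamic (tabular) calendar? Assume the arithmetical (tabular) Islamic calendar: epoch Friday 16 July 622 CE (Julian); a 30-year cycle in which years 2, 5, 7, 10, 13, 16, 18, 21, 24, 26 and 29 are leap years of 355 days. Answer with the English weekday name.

Saturday

This is JDN 2454961 (9 May 2009 Gregorian).
Since JDN mod 7 = 5 (0 = Monday), the day is Saturday.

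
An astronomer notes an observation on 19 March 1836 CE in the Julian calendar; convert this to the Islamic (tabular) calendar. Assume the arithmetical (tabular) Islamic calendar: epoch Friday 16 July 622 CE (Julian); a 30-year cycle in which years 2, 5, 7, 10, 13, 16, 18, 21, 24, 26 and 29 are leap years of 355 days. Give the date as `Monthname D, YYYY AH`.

Dhu al-Hijjah 13, 1251 AH

The source date corresponds to 31 March 1836 in the Gregorian calendar (JDN 2391735).
That day falls on 13 Dhu al-Hijjah 1251 AH in the tabular Islamic calendar.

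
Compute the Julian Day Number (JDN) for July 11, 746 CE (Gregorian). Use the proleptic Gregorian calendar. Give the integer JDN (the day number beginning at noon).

1993722

JDN 2451545 is 1 January 2000 CE (Gregorian); the target day is −457823 days from there, so JDN = 1993722.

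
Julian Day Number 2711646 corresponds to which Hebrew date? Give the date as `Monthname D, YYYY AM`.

Shevat 20, 6472 AM

The Gregorian equivalent of JDN 2711646 is 19 February 2712.
In the Hebrew calendar that day is Shevat 20, 6472 AM.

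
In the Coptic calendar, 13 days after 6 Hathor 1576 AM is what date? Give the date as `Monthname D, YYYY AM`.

The starting date is JDN 2400364; 2400364 + 13 = 2400377.
JDN 2400377 corresponds to Hathor 19, 1576 AM.

Hathor 19, 1576 AM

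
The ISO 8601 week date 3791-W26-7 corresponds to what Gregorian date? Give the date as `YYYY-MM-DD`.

3791-07-03

ISO week 1 of 3791 is the week containing the first Thursday of 3791.
Week 26, day 7 (Sunday) lands on 3791-07-03.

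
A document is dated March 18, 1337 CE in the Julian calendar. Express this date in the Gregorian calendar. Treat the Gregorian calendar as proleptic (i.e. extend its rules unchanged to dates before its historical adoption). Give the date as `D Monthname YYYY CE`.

26 March 1337 CE

The Julian–Gregorian offset here is 8 days (Julian trailing).
18 March 1337 Julian + 8 days → 26 March 1337 Gregorian.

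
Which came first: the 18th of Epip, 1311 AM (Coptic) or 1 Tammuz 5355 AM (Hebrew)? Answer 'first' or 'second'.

second

Converting both to JDN: 2303824 vs 2303780; the smaller is the second.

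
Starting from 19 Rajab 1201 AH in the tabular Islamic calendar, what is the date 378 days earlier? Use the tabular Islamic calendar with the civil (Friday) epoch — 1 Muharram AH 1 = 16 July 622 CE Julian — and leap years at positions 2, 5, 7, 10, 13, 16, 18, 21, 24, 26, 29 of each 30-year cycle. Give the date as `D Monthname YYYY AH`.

24 Jumada al-Thani 1200 AH

JDN of 19 Rajab 1201 AH = 2373875.
2373875 − 378 = 2373497.
JDN 2373497 in the tabular Islamic calendar is 24 Jumada al-Thani 1200 AH.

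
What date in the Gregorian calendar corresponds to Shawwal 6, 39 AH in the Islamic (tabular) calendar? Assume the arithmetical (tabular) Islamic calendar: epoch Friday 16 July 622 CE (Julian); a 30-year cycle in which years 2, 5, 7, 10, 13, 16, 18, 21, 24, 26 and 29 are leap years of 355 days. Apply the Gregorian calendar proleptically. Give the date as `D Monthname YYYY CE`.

27 February 660 CE

Julian Day Number of the source date = 1962177.
Converting JDN 1962177 to the Gregorian calendar gives 27 February 660 CE.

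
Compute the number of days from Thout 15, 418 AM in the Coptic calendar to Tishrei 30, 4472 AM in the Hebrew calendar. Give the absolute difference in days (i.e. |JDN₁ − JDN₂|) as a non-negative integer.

3686

JDN of the first date = 1977353.
JDN of the second date = 1981039.
|1981039 − 1977353| = 3686.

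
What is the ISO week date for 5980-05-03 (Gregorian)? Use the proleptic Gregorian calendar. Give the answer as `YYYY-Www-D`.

The weekday is Saturday (ISO weekday 6).
That Saturday belongs to ISO week 18 of ISO year 5980.

5980-W18-6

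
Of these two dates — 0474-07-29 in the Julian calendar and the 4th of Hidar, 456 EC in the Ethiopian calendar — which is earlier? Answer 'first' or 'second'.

second

Converting both to JDN: 1894396 vs 1890473; the smaller is the second.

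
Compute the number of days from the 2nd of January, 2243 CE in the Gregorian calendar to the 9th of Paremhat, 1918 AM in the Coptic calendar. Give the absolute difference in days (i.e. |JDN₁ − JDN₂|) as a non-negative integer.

JDN of the first date = 2540300.
JDN of the second date = 2525402.
|2525402 − 2540300| = 14898.

14898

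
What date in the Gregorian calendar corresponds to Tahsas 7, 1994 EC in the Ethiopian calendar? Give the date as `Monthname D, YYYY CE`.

December 16, 2001 CE

Julian Day Number of the source date = 2452260.
Converting JDN 2452260 to the Gregorian calendar gives 16 December 2001 CE.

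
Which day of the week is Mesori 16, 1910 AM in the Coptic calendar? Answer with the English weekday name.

This is JDN 2522637 (23 August 2194 Gregorian).
JDN 2522637 mod 7 = 5, and JDN 0 was a Monday, so this is a Saturday.

Saturday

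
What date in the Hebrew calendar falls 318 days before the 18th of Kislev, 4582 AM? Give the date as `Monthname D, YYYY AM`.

Tevet 24, 4581 AM

Counting 318 days back from JDN 2021249 reaches JDN 2020931, which is Tevet 24, 4581 AM.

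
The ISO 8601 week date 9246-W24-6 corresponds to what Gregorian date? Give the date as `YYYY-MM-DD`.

9246-06-16

ISO week 1 of 9246 is the week containing the first Thursday of 9246.
Week 24, day 6 (Saturday) lands on 9246-06-16.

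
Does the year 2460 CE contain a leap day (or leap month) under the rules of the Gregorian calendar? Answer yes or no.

yes

2460 is divisible by 4 and not by 100, so it is a leap year.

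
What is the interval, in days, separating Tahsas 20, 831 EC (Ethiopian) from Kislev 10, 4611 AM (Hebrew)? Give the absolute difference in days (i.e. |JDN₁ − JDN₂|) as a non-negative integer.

4355

JDN of the first date = 2027487.
JDN of the second date = 2031842.
|2031842 − 2027487| = 4355.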